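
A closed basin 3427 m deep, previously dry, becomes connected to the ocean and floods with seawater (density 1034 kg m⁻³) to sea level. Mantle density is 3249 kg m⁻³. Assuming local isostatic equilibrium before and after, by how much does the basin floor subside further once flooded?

After flooding the water column is d + s deep. Its weight must equal the weight of mantle displaced by the extra subsidence s: (d + s) ρ_w = s ρ_m.
s = d ρ_w / (ρ_m − ρ_w) = 3427 m × 1034/(3249 − 1034) = 1600 m.

1600 m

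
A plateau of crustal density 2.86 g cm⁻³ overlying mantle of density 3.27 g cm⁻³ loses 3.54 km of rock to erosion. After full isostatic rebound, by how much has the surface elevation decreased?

0.444 km

Rebound u = e ρ_c/ρ_m = 3.54 km × 2.86/3.27 = 3.096 km.
Net surface drop = e − u = 3.54 km − 3.096 km = e (ρ_m − ρ_c)/ρ_m = 0.444 km.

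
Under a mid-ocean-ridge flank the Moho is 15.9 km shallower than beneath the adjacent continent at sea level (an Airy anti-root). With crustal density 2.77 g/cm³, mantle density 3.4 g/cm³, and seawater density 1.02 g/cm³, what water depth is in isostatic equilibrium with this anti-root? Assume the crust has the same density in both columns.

5.72 km

Replacing a thickness d of crust by seawater at the top must be balanced by replacing crust with mantle at the base: d (ρ_c − ρ_w) = a (ρ_m − ρ_c).
d = a (ρ_m − ρ_c)/(ρ_c − ρ_w) = 15.9 km × 0.63/1.75 = 5.72 km.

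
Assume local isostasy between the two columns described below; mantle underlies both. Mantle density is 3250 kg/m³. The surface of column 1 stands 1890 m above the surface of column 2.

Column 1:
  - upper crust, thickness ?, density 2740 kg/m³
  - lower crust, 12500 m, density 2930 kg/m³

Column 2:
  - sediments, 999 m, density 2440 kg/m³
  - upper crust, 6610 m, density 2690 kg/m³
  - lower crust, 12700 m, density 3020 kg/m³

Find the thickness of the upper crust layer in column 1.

18800 m

Take the compensation level at the base of the deeper column (depth z_c below the surface of column 1) and equate Σ ρ_i t_i down to z_c; mantle fills any gap and the z_c terms cancel.
Column 1: x×2740 + 12500×2930 + (z_c − 12500 − x)×3250
Column 2: 1890×0 + 999×2440 + 6610×2690 + 12700×3020 + (z_c − 1890 − 20309)×3250
The z_c×3250 term appears on both sides and cancels. Collect the known terms of each column as K = Σ(ρt)_known − 3250 × (depth of known layers): K_1 = 36625000 − 3250×12500 = −4000000; K_2 = 58572460 − 3250×(1890 + 20309) = −13574290.
Balance: K_1 − x×(3250 − 2740) = K_2, so x = (K_1 − K_2)/(3250 − 2740) = 9574290/510 = 18800 m.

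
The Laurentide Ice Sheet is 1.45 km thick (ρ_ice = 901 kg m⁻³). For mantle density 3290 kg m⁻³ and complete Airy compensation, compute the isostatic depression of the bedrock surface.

Isostatic balance requires: the ice load ρ_ice t is balanced by mantle displaced below, ρ_m s.
s = t ρ_ice / ρ_m = 1.45 km × 901/3290 = 0.397 km.

0.397 km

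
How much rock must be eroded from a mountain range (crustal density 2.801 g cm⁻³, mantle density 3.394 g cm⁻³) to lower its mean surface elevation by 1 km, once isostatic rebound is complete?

5.72 km

Net drop Δ = e − u = e − e ρ_c/ρ_m = e (ρ_m − ρ_c)/ρ_m.
e = Δ ρ_m/(ρ_m − ρ_c) = 1 km × 3.394/0.593 = 5.72 km.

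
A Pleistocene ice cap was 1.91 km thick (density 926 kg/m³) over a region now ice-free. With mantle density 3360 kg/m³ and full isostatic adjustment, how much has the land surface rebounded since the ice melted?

Removing the load lets mantle flow back in; uplift u satisfies ρ_ice t = ρ_m u.
u = t ρ_ice/ρ_m = 1.91 km × 926/3360 = 0.526 km.

0.526 km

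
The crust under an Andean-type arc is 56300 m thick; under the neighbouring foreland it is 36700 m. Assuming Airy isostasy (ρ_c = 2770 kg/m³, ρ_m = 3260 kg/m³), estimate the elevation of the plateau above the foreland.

Excess crust Δ = 56300 m − 36700 m = 19600 m, split between elevation h and root r with h + r = Δ.
Airy balance ρ_c h = (ρ_m − ρ_c) r gives r = h ρ_c/(ρ_m − ρ_c), so h (1 + ρ_c/(ρ_m − ρ_c)) = Δ, i.e. h = Δ (ρ_m − ρ_c)/ρ_m.
h = 19600 m × 490/3260 = 2950 m.

2950 m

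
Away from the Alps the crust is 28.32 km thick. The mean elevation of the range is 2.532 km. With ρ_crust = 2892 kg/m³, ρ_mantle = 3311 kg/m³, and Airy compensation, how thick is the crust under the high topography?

Root depth r = h ρ_c / (ρ_m − ρ_c) = 2.532 km × 2892 / 419 = 17.48 km.
Total thickness = T + h + r = 28.32 km + 2.532 km + 17.48 km = 48.3 km.

48.3 km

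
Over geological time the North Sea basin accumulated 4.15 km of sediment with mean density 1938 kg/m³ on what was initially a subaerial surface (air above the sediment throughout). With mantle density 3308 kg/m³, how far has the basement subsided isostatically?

2.43 km

Subaerial load: s = t ρ_sed / ρ_m = 4.15 km × 1938/3308 = 2.43 km.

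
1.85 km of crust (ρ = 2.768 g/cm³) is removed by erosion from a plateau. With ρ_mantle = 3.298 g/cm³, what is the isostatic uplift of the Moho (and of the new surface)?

Unloading: uplift u = e ρ_c/ρ_m = 1.85 km × 2.768/3.298 = 1.55 km.

1.55 km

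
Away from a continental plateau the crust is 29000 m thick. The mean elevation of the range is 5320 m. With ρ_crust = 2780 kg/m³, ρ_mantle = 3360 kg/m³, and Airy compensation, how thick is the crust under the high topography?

Root depth r = h ρ_c / (ρ_m − ρ_c) = 5320 m × 2780 / 580 = 25500 m.
Total thickness = T + h + r = 29000 m + 5320 m + 25500 m = 59800 m.

59800 m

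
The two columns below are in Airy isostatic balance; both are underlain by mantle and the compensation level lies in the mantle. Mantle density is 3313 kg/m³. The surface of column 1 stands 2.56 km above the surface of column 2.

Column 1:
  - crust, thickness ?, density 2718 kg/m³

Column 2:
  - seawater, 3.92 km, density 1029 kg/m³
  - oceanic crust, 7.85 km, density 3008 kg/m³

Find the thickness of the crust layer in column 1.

33.3 km

Take the compensation level at the base of the deeper column (depth z_c below the surface of column 1) and equate Σ ρ_i t_i down to z_c; mantle fills any gap and the z_c terms cancel.
Column 1: x×2718 + (z_c − 0 − x)×3313
Column 2: 2.56×0 + 3.92×1029 + 7.85×3008 + (z_c − 2.56 − 11.77)×3313
The z_c×3313 term appears on both sides and cancels. Collect the known terms of each column as K = Σ(ρt)_known − 3313 × (depth of known layers): K_1 = 0 − 3313×0 = 0; K_2 = 27646.48 − 3313×(2.56 + 11.77) = −19828.81.
Balance: K_1 − x×(3313 − 2718) = K_2, so x = (K_1 − K_2)/(3313 − 2718) = 19828.8/595 = 33.3 km.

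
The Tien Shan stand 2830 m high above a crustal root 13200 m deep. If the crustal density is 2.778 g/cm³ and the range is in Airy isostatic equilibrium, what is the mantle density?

3.37 g/cm³

Airy balance: ρ_c h = (ρ_m − ρ_c) r → ρ_m = ρ_c (1 + h/r).
ρ_m = 2.778 × (1 + 2830 m/13200 m) = 3.37 g/cm³.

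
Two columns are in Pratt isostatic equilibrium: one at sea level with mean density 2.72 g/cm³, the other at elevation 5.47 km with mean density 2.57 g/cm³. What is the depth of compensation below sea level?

ρ_ref D = ρ (D + h) → D (ρ_ref − ρ) = ρ h.
D = ρ h/(ρ_ref − ρ) = 2.57 × 5.47 km/(2.72 − 2.57) = 93.7 km.

93.7 km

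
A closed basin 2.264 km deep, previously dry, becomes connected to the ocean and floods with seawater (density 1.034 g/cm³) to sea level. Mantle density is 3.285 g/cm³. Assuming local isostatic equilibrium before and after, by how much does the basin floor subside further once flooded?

1.04 km

After flooding the water column is d + s deep. Its weight must equal the weight of mantle displaced by the extra subsidence s: (d + s) ρ_w = s ρ_m.
s = d ρ_w / (ρ_m − ρ_w) = 2.264 km × 1.034/(3.285 − 1.034) = 1.04 km.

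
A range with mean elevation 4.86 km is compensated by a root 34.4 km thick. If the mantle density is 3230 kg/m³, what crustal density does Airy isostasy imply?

2830 kg/m³

ρ_c h = (ρ_m − ρ_c) r → ρ_c (h + r) = ρ_m r → ρ_c = ρ_m r / (h + r).
ρ_c = 3230 × 34.4 km / (4.86 km + 34.4 km) = 2830 kg/m³.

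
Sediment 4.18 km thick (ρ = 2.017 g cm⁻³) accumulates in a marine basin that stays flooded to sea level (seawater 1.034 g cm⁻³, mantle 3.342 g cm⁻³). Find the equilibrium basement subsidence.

1.78 km

Submarine loading: the sediment displaces seawater, and the subsidence is in turn flooded, so s (ρ_m − ρ_w) = t (ρ_sed − ρ_w).
s = 4.18 km × (2.017 − 1.034) / (3.342 − 1.034) = 1.78 km.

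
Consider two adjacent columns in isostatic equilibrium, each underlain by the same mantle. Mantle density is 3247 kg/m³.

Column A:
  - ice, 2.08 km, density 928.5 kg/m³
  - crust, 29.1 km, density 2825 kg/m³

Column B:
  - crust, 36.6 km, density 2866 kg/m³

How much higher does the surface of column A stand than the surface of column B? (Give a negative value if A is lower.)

0.973 km

For any compensation level in the mantle, the mantle terms cancel and isostasy reduces to e = (Σt_A − Σt_B) − (Σ(ρt)_A − Σ(ρt)_B) / ρ_m.
Σt_A = 31.18 km; Σt_B = 36.6 km; Σ(ρt)_A = 84138.78; Σ(ρt)_B = 104895.6 (in km·kg/m³).
e = (31.18 − 36.6) − (84138.78 − 104895.6) / 3247 = 0.973 km.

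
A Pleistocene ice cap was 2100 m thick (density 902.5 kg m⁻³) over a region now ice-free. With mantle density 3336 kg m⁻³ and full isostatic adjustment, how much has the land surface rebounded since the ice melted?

Removing the load lets mantle flow back in; uplift u satisfies ρ_ice t = ρ_m u.
u = t ρ_ice/ρ_m = 2100 m × 902.5/3336 = 568 m.

568 m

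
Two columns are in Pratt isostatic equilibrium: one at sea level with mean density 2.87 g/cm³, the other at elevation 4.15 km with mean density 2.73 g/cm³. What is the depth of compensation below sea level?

80.9 km

ρ_ref D = ρ (D + h) → D (ρ_ref − ρ) = ρ h.
D = ρ h/(ρ_ref − ρ) = 2.73 × 4.15 km/(2.87 − 2.73) = 80.9 km.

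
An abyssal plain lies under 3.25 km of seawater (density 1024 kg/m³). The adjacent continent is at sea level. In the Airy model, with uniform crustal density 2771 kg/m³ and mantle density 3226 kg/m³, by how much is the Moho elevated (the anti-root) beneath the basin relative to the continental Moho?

In Airy isostatic equilibrium: replacing crust with seawater at the top is compensated by replacing crust with mantle at the base: d (ρ_c − ρ_w) = a (ρ_m − ρ_c).
a = d (ρ_c − ρ_w)/(ρ_m − ρ_c) = 3.25 km × 1747/455 = 12.5 km.

12.5 km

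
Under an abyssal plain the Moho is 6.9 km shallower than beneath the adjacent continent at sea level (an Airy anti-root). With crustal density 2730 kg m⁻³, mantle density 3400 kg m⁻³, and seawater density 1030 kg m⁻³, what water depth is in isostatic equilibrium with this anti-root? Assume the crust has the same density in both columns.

2.72 km

Replacing a thickness d of crust by seawater at the top must be balanced by replacing crust with mantle at the base: d (ρ_c − ρ_w) = a (ρ_m − ρ_c).
d = a (ρ_m − ρ_c)/(ρ_c − ρ_w) = 6.9 km × 670/1700 = 2.72 km.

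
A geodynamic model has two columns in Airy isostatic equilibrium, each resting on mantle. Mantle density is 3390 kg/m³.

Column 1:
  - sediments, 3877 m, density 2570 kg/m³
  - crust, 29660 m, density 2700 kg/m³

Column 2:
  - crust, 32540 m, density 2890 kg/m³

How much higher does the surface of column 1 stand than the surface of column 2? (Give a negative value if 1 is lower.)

2180 m

For any compensation level in the mantle, the mantle terms cancel and isostasy reduces to e = (Σt_1 − Σt_2) − (Σ(ρt)_1 − Σ(ρt)_2) / ρ_m.
Σt_1 = 33537 m; Σt_2 = 32540 m; Σ(ρt)_1 = 90045890; Σ(ρt)_2 = 94040600 (in m·kg/m³).
e = (33537 − 32540) − (90045890 − 94040600) / 3390 = 2180 m.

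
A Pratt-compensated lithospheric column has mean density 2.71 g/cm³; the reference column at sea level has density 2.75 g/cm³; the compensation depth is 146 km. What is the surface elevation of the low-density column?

2.15 km

ρ_ref D = ρ (D + h) → h = D (ρ_ref − ρ)/ρ.
h = 146 km × (2.75 − 2.71)/2.71 = 2.15 km.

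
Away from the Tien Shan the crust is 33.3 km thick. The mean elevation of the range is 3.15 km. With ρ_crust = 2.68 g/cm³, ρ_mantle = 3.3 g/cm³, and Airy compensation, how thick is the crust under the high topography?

50.1 km

Root depth r = h ρ_c / (ρ_m − ρ_c) = 3.15 km × 2.68 / 0.62 = 13.62 km.
Total thickness = T + h + r = 33.3 km + 3.15 km + 13.62 km = 50.1 km.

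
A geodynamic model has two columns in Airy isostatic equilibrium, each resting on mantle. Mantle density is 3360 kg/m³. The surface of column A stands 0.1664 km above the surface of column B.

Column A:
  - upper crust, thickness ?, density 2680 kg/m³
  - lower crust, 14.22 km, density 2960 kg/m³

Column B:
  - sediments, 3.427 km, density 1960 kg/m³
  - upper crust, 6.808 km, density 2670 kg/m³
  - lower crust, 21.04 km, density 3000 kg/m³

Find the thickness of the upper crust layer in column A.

17.6 km

Take the compensation level at the base of the deeper column (depth z_c below the surface of column A) and equate Σ ρ_i t_i down to z_c; mantle fills any gap and the z_c terms cancel.
Column A: x×2680 + 14.22×2960 + (z_c − 14.22 − x)×3360
Column B: 0.1664×0 + 3.427×1960 + 6.808×2670 + 21.04×3000 + (z_c − 0.1664 − 31.275)×3360
The z_c×3360 term appears on both sides and cancels. Collect the known terms of each column as K = Σ(ρt)_known − 3360 × (depth of known layers): K_A = 42091.2 − 3360×14.22 = −5688; K_B = 88014.28 − 3360×(0.1664 + 31.275) = −17628.824.
Balance: K_A − x×(3360 − 2680) = K_B, so x = (K_A − K_B)/(3360 − 2680) = 11940.8/680 = 17.6 km.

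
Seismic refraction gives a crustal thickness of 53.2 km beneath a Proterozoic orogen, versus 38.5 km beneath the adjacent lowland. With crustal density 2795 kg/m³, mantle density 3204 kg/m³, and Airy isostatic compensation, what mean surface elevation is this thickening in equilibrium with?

1.88 km

Excess crust Δ = 53.2 km − 38.5 km = 14.7 km, split between elevation h and root r with h + r = Δ.
Airy balance ρ_c h = (ρ_m − ρ_c) r gives r = h ρ_c/(ρ_m − ρ_c), so h (1 + ρ_c/(ρ_m − ρ_c)) = Δ, i.e. h = Δ (ρ_m − ρ_c)/ρ_m.
h = 14.7 km × 409/3204 = 1.88 km.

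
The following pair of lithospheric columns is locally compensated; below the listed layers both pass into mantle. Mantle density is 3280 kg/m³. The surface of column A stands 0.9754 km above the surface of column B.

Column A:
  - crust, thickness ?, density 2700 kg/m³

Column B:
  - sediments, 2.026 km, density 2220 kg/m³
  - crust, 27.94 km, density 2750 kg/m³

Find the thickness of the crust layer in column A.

Take the compensation level at the base of the deeper column (depth z_c below the surface of column A) and equate Σ ρ_i t_i down to z_c; mantle fills any gap and the z_c terms cancel.
Column A: x×2700 + (z_c − 0 − x)×3280
Column B: 0.9754×0 + 2.026×2220 + 27.94×2750 + (z_c − 0.9754 − 29.966)×3280
The z_c×3280 term appears on both sides and cancels. Collect the known terms of each column as K = Σ(ρt)_known − 3280 × (depth of known layers): K_A = 0 − 3280×0 = 0; K_B = 81332.72 − 3280×(0.9754 + 29.966) = −20155.072.
Balance: K_A − x×(3280 − 2700) = K_B, so x = (K_A − K_B)/(3280 − 2700) = 20155.1/580 = 34.8 km.

34.8 km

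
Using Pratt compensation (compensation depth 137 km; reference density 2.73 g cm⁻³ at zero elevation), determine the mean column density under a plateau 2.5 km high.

2.68 g cm⁻³

Pratt balance: ρ_ref D = ρ (D + h).
ρ = ρ_ref D/(D + h) = 2.73 × 137 km/(137 km + 2.5 km) = 2.68 g cm⁻³.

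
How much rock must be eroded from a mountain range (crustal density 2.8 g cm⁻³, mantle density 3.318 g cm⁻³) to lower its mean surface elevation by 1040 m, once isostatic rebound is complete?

Net drop Δ = e − u = e − e ρ_c/ρ_m = e (ρ_m − ρ_c)/ρ_m.
e = Δ ρ_m/(ρ_m − ρ_c) = 1040 m × 3.318/0.518 = 6660 m.

6660 m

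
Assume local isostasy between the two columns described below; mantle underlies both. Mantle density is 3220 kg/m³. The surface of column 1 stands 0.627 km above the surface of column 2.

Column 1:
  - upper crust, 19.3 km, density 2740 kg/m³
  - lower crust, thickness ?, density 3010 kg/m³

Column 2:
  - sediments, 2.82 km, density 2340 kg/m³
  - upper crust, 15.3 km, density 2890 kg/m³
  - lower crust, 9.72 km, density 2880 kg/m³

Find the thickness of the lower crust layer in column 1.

Take the compensation level at the base of the deeper column (depth z_c below the surface of column 1) and equate Σ ρ_i t_i down to z_c; mantle fills any gap and the z_c terms cancel.
Column 1: 19.3×2740 + x×3010 + (z_c − 19.3 − x)×3220
Column 2: 0.627×0 + 2.82×2340 + 15.3×2890 + 9.72×2880 + (z_c − 0.627 − 27.84)×3220
The z_c×3220 term appears on both sides and cancels. Collect the known terms of each column as K = Σ(ρt)_known − 3220 × (depth of known layers): K_1 = 52882 − 3220×19.3 = −9264; K_2 = 78809.4 − 3220×(0.627 + 27.84) = −12854.34.
Balance: K_1 − x×(3220 − 3010) = K_2, so x = (K_1 − K_2)/(3220 − 3010) = 3590.34/210 = 17.1 km.

17.1 km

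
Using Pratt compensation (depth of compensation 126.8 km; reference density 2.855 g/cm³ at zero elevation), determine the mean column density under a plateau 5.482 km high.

Pratt balance: ρ_ref D = ρ (D + h).
ρ = ρ_ref D/(D + h) = 2.855 × 126.8 km/(126.8 km + 5.482 km) = 2.74 g/cm³.

2.74 g/cm³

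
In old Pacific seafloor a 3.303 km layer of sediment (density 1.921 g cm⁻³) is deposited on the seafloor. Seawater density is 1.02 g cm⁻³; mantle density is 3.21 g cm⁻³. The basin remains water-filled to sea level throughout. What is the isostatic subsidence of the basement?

Submarine loading: the sediment displaces seawater, and the subsidence is in turn flooded, so s (ρ_m − ρ_w) = t (ρ_sed − ρ_w).
s = 3.303 km × (1.921 − 1.02) / (3.21 − 1.02) = 1.36 km.

1.36 km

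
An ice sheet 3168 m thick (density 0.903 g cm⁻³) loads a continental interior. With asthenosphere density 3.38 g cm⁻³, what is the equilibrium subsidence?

846 m

In Airy isostatic equilibrium: the ice load ρ_ice t is balanced by mantle displaced below, ρ_m s.
s = t ρ_ice / ρ_m = 3168 m × 0.903/3.38 = 846 m.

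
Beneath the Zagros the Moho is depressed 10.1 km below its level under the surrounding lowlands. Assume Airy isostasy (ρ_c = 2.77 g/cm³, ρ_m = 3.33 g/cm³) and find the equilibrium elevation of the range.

2.04 km

For local isostatic compensation: ρ_c h = (ρ_m − ρ_c) r.
h = r (ρ_m − ρ_c) / ρ_c = 10.1 km × (3.33 − 2.77) / 2.77 = 2.04 km.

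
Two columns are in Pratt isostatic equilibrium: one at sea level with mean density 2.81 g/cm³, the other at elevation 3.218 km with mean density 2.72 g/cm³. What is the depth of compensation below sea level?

ρ_ref D = ρ (D + h) → D (ρ_ref − ρ) = ρ h.
D = ρ h/(ρ_ref − ρ) = 2.72 × 3.218 km/(2.81 − 2.72) = 97.3 km.

97.3 km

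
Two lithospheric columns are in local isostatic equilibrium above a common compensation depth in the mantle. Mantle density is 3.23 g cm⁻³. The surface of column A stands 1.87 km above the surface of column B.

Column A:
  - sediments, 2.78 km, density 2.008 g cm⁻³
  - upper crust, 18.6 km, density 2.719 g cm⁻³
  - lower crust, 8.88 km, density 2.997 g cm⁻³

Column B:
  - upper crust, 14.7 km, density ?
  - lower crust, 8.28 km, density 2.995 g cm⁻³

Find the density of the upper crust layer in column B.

Take the compensation level at the base of the deeper column (depth z_c below the surface of column A) and equate Σ ρ_i t_i down to z_c; mantle fills any gap and the z_c terms cancel.
Column A: 2.78×2.008 + 18.6×2.719 + 8.88×2.997 + (z_c − 30.26)×3.23
Column B: 1.87×0 + 14.7×ρ + 8.28×2.995 + (z_c − 1.87 − 22.98)×3.23
The z_c×3.23 term appears on both sides and cancels. Collect the known terms of each column as K = Σ(ρt)_known − 3.23 × (depth of known layers): K_A = 82.769 − 3.23×30.26 = −14.9708; K_B = 24.7986 − 3.23×(1.87 + 22.98) = −55.4669.
Balance: K_A = K_B + 14.7×ρ, so ρ = (K_A − K_B)/14.7 = 40.4961/14.7 = 2.75 g cm⁻³.

2.75 g cm⁻³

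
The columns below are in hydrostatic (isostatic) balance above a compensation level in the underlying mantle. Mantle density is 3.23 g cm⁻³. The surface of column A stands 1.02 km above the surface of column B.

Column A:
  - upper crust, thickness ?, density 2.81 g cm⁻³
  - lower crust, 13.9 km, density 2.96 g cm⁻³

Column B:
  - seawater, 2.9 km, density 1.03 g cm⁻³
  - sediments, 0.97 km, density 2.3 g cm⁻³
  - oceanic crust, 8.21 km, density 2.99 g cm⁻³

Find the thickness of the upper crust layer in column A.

20.9 km

Take the compensation level at the base of the deeper column (depth z_c below the surface of column A) and equate Σ ρ_i t_i down to z_c; mantle fills any gap and the z_c terms cancel.
Column A: x×2.81 + 13.9×2.96 + (z_c − 13.9 − x)×3.23
Column B: 1.02×0 + 2.9×1.03 + 0.97×2.3 + 8.21×2.99 + (z_c − 1.02 − 12.08)×3.23
The z_c×3.23 term appears on both sides and cancels. Collect the known terms of each column as K = Σ(ρt)_known − 3.23 × (depth of known layers): K_A = 41.144 − 3.23×13.9 = −3.753; K_B = 29.7659 − 3.23×(1.02 + 12.08) = −12.5471.
Balance: K_A − x×(3.23 − 2.81) = K_B, so x = (K_A − K_B)/(3.23 − 2.81) = 8.7941/0.42 = 20.9 km.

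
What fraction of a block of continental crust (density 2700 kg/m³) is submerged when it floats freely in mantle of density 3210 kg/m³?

84.1%

Submerged fraction = ρ_obj/ρ_fluid = 2700/3210 = 84.1%.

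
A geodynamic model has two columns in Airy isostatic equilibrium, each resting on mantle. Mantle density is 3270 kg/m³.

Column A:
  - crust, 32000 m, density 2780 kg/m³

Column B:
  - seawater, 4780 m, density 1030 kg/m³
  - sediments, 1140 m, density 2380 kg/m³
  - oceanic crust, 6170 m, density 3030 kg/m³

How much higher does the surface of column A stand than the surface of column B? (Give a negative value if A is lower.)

758 m

For any compensation level in the mantle, the mantle terms cancel and isostasy reduces to e = (Σt_A − Σt_B) − (Σ(ρt)_A − Σ(ρt)_B) / ρ_m.
Σt_A = 32000 m; Σt_B = 12090 m; Σ(ρt)_A = 88960000; Σ(ρt)_B = 26331700 (in m·kg/m³).
e = (32000 − 12090) − (88960000 − 26331700) / 3270 = 758 m.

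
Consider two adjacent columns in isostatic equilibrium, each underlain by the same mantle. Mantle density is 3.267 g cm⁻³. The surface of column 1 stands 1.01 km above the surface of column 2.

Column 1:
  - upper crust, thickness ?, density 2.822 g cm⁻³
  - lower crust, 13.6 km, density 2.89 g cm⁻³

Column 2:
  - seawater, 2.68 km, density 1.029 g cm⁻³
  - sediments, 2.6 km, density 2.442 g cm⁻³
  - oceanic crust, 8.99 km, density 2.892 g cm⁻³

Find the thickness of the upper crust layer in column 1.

Take the compensation level at the base of the deeper column (depth z_c below the surface of column 1) and equate Σ ρ_i t_i down to z_c; mantle fills any gap and the z_c terms cancel.
Column 1: x×2.822 + 13.6×2.89 + (z_c − 13.6 − x)×3.267
Column 2: 1.01×0 + 2.68×1.029 + 2.6×2.442 + 8.99×2.892 + (z_c − 1.01 − 14.27)×3.267
The z_c×3.267 term appears on both sides and cancels. Collect the known terms of each column as K = Σ(ρt)_known − 3.267 × (depth of known layers): K_1 = 39.304 − 3.267×13.6 = −5.1272; K_2 = 35.106 − 3.267×(1.01 + 14.27) = −14.81376.
Balance: K_1 − x×(3.267 − 2.822) = K_2, so x = (K_1 − K_2)/(3.267 − 2.822) = 9.68656/0.445 = 21.8 km.

21.8 km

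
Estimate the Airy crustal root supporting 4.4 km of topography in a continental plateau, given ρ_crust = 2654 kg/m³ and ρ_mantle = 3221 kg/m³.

20.6 km

Equating mass per unit area of the two columns: the weight of the topography is balanced by the buoyancy of the root, ρ_c h = (ρ_m − ρ_c) r.
r = h · ρ_c / (ρ_m − ρ_c) = 4.4 km × 2654 / (3221 − 2654) = 20.6 km.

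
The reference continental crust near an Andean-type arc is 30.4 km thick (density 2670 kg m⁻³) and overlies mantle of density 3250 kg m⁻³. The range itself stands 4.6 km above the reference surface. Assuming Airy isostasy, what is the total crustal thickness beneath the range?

Root depth r = h ρ_c / (ρ_m − ρ_c) = 4.6 km × 2670 / 580 = 21.18 km.
Total thickness = T + h + r = 30.4 km + 4.6 km + 21.18 km = 56.2 km.

56.2 km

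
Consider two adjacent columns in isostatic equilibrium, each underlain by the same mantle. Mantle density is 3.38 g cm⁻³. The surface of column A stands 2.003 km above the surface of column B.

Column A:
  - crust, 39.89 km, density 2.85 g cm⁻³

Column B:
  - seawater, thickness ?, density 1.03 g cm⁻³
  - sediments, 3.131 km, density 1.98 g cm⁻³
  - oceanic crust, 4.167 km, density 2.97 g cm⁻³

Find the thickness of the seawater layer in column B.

Take the compensation level at the base of the deeper column (depth z_c below the surface of column A) and equate Σ ρ_i t_i down to z_c; mantle fills any gap and the z_c terms cancel.
Column A: 39.89×2.85 + (z_c − 39.89)×3.38
Column B: 2.003×0 + x×1.03 + 3.131×1.98 + 4.167×2.97 + (z_c − 2.003 − 7.298 − x)×3.38
The z_c×3.38 term appears on both sides and cancels. Collect the known terms of each column as K = Σ(ρt)_known − 3.38 × (depth of known layers): K_A = 113.6865 − 3.38×39.89 = −21.1417; K_B = 18.57537 − 3.38×(2.003 + 7.298) = −12.86201.
Balance: K_A = K_B − x×(3.38 − 1.03), so x = (K_B − K_A)/(3.38 − 1.03) = 8.27969/2.35 = 3.52 km.

3.52 km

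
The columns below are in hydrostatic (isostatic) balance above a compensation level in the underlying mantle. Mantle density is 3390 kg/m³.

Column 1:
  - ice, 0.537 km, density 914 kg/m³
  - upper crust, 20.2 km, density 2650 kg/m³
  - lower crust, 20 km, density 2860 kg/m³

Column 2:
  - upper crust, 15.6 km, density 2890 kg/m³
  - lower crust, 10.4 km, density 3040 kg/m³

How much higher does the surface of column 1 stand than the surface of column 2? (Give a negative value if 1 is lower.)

For any compensation level in the mantle, the mantle terms cancel and isostasy reduces to e = (Σt_1 − Σt_2) − (Σ(ρt)_1 − Σ(ρt)_2) / ρ_m.
Σt_1 = 40.737 km; Σt_2 = 26 km; Σ(ρt)_1 = 111220.818; Σ(ρt)_2 = 76700 (in km·kg/m³).
e = (40.737 − 26) − (111220.818 − 76700) / 3390 = 4.55 km.

4.55 km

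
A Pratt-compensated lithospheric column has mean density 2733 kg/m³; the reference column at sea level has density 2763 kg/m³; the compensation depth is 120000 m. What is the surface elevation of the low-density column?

1320 m

ρ_ref D = ρ (D + h) → h = D (ρ_ref − ρ)/ρ.
h = 120000 m × (2763 − 2733)/2733 = 1320 m.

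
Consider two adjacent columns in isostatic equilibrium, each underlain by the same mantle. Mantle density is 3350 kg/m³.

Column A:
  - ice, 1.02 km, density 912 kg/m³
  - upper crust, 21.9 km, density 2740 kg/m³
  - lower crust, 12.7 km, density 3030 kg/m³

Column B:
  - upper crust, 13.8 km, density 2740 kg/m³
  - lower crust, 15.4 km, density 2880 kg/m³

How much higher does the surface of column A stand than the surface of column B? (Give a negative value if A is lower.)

For any compensation level in the mantle, the mantle terms cancel and isostasy reduces to e = (Σt_A − Σt_B) − (Σ(ρt)_A − Σ(ρt)_B) / ρ_m.
Σt_A = 35.62 km; Σt_B = 29.2 km; Σ(ρt)_A = 99417.24; Σ(ρt)_B = 82164 (in km·kg/m³).
e = (35.62 − 29.2) − (99417.24 − 82164) / 3350 = 1.27 km.

1.27 km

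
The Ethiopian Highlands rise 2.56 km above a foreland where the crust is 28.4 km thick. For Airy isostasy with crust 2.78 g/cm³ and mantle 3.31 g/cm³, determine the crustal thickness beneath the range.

44.4 km

Root depth r = h ρ_c / (ρ_m − ρ_c) = 2.56 km × 2.78 / 0.53 = 13.43 km.
Total thickness = T + h + r = 28.4 km + 2.56 km + 13.43 km = 44.4 km.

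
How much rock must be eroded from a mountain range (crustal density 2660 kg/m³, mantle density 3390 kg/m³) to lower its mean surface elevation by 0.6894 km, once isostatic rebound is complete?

Net drop Δ = e − u = e − e ρ_c/ρ_m = e (ρ_m − ρ_c)/ρ_m.
e = Δ ρ_m/(ρ_m − ρ_c) = 0.6894 km × 3390/730 = 3.2 km.

3.2 km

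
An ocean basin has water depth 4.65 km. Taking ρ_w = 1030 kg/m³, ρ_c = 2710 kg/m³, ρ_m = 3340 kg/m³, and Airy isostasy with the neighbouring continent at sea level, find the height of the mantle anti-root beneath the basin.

12.4 km

Equating mass per unit area of the two columns: replacing crust with seawater at the top is compensated by replacing crust with mantle at the base: d (ρ_c − ρ_w) = a (ρ_m − ρ_c).
a = d (ρ_c − ρ_w)/(ρ_m − ρ_c) = 4.65 km × 1680/630 = 12.4 km.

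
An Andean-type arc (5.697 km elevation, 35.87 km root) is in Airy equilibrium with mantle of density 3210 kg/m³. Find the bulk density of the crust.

ρ_c h = (ρ_m − ρ_c) r → ρ_c (h + r) = ρ_m r → ρ_c = ρ_m r / (h + r).
ρ_c = 3210 × 35.87 km / (5.697 km + 35.87 km) = 2770 kg/m³.

2770 kg/m³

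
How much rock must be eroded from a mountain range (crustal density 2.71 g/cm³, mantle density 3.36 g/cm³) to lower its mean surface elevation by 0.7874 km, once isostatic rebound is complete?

Net drop Δ = e − u = e − e ρ_c/ρ_m = e (ρ_m − ρ_c)/ρ_m.
e = Δ ρ_m/(ρ_m − ρ_c) = 0.7874 km × 3.36/0.65 = 4.07 km.

4.07 km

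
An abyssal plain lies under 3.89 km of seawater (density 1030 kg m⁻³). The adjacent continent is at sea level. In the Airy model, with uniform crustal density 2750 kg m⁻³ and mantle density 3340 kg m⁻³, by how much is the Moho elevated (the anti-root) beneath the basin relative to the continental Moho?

Balancing pressure at the compensation depth: replacing crust with seawater at the top is compensated by replacing crust with mantle at the base: d (ρ_c − ρ_w) = a (ρ_m − ρ_c).
a = d (ρ_c − ρ_w)/(ρ_m − ρ_c) = 3.89 km × 1720/590 = 11.3 km.

11.3 km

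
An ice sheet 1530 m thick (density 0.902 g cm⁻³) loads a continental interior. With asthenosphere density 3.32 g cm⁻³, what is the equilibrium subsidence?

Equating mass per unit area of the two columns: the ice load ρ_ice t is balanced by mantle displaced below, ρ_m s.
s = t ρ_ice / ρ_m = 1530 m × 0.902/3.32 = 416 m.

416 m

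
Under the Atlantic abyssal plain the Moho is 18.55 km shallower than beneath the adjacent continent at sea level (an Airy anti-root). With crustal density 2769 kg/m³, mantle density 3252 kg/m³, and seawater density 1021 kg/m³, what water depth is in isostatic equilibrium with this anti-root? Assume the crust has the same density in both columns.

5.13 km

Replacing a thickness d of crust by seawater at the top must be balanced by replacing crust with mantle at the base: d (ρ_c − ρ_w) = a (ρ_m − ρ_c).
d = a (ρ_m − ρ_c)/(ρ_c − ρ_w) = 18.55 km × 483/1748 = 5.13 km.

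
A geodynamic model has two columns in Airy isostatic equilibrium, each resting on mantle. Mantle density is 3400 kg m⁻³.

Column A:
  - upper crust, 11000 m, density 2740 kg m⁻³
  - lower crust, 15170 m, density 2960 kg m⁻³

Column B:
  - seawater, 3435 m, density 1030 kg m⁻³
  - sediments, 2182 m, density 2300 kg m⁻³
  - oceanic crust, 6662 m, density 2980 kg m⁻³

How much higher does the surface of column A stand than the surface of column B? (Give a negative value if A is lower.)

175 m

For any compensation level in the mantle, the mantle terms cancel and isostasy reduces to e = (Σt_A − Σt_B) − (Σ(ρt)_A − Σ(ρt)_B) / ρ_m.
Σt_A = 26170 m; Σt_B = 12279 m; Σ(ρt)_A = 75043200; Σ(ρt)_B = 28409410 (in m·kg m⁻³).
e = (26170 − 12279) − (75043200 − 28409410) / 3400 = 175 m.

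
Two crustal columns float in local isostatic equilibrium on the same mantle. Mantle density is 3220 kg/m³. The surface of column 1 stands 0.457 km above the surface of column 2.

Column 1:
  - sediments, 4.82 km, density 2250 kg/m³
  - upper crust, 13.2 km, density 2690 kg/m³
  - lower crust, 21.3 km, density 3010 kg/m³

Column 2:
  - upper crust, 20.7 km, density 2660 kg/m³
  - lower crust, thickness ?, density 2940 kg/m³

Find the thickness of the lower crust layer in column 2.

Take the compensation level at the base of the deeper column (depth z_c below the surface of column 1) and equate Σ ρ_i t_i down to z_c; mantle fills any gap and the z_c terms cancel.
Column 1: 4.82×2250 + 13.2×2690 + 21.3×3010 + (z_c − 39.32)×3220
Column 2: 0.457×0 + 20.7×2660 + x×2940 + (z_c − 0.457 − 20.7 − x)×3220
The z_c×3220 term appears on both sides and cancels. Collect the known terms of each column as K = Σ(ρt)_known − 3220 × (depth of known layers): K_1 = 110466 − 3220×39.32 = −16144.4; K_2 = 55062 − 3220×(0.457 + 20.7) = −13063.54.
Balance: K_1 = K_2 − x×(3220 − 2940), so x = (K_2 − K_1)/(3220 − 2940) = 3080.86/280 = 11 km.

11 km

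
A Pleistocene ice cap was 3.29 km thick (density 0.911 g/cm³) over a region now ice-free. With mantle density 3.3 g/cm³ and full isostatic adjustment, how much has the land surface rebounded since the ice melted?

0.908 km

Removing the load lets mantle flow back in; uplift u satisfies ρ_ice t = ρ_m u.
u = t ρ_ice/ρ_m = 3.29 km × 0.911/3.3 = 0.908 km.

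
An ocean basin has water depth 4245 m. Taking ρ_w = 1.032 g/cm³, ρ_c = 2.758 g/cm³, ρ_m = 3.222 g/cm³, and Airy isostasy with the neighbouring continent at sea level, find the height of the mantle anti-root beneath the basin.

15800 m

By Archimedes' principle applied to the lithosphere: replacing crust with seawater at the top is compensated by replacing crust with mantle at the base: d (ρ_c − ρ_w) = a (ρ_m − ρ_c).
a = d (ρ_c − ρ_w)/(ρ_m − ρ_c) = 4245 m × 1.726/0.464 = 15800 m.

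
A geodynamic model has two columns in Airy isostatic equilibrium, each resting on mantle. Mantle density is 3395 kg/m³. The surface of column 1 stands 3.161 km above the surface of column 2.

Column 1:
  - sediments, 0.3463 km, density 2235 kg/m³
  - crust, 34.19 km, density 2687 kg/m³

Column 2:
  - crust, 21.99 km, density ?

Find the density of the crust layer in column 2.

Take the compensation level at the base of the deeper column (depth z_c below the surface of column 1) and equate Σ ρ_i t_i down to z_c; mantle fills any gap and the z_c terms cancel.
Column 1: 0.3463×2235 + 34.19×2687 + (z_c − 34.5363)×3395
Column 2: 3.161×0 + 21.99×ρ + (z_c − 3.161 − 21.99)×3395
The z_c×3395 term appears on both sides and cancels. Collect the known terms of each column as K = Σ(ρt)_known − 3395 × (depth of known layers): K_1 = 92642.5105 − 3395×34.5363 = −24608.228; K_2 = 0 − 3395×(3.161 + 21.99) = −85387.645.
Balance: K_1 = K_2 + 21.99×ρ, so ρ = (K_1 − K_2)/21.99 = 60779.4/21.99 = 2760 kg/m³.

2760 kg/m³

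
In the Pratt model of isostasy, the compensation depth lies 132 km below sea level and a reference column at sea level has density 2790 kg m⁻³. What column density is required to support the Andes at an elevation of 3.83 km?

2710 kg m⁻³

Pratt balance: ρ_ref D = ρ (D + h).
ρ = ρ_ref D/(D + h) = 2790 × 132 km/(132 km + 3.83 km) = 2710 kg m⁻³.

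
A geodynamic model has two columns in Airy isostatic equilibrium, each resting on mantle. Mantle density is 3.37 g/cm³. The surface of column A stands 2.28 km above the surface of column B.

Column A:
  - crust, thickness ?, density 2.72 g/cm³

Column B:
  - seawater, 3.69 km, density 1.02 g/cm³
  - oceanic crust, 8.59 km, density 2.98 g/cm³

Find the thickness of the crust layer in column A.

Take the compensation level at the base of the deeper column (depth z_c below the surface of column A) and equate Σ ρ_i t_i down to z_c; mantle fills any gap and the z_c terms cancel.
Column A: x×2.72 + (z_c − 0 − x)×3.37
Column B: 2.28×0 + 3.69×1.02 + 8.59×2.98 + (z_c − 2.28 − 12.28)×3.37
The z_c×3.37 term appears on both sides and cancels. Collect the known terms of each column as K = Σ(ρt)_known − 3.37 × (depth of known layers): K_A = 0 − 3.37×0 = 0; K_B = 29.362 − 3.37×(2.28 + 12.28) = −19.7052.
Balance: K_A − x×(3.37 − 2.72) = K_B, so x = (K_A − K_B)/(3.37 − 2.72) = 19.7052/0.65 = 30.3 km.

30.3 km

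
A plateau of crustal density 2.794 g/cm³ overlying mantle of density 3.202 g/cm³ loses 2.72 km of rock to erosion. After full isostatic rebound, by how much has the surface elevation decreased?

Rebound u = e ρ_c/ρ_m = 2.72 km × 2.794/3.202 = 2.373 km.
Net surface drop = e − u = 2.72 km − 2.373 km = e (ρ_m − ρ_c)/ρ_m = 0.347 km.

0.347 km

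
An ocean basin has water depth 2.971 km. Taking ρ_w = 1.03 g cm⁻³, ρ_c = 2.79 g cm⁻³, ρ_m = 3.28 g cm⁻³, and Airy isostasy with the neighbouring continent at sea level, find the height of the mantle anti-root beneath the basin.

Balancing pressure at the compensation depth: replacing crust with seawater at the top is compensated by replacing crust with mantle at the base: d (ρ_c − ρ_w) = a (ρ_m − ρ_c).
a = d (ρ_c − ρ_w)/(ρ_m − ρ_c) = 2.971 km × 1.76/0.49 = 10.7 km.

10.7 km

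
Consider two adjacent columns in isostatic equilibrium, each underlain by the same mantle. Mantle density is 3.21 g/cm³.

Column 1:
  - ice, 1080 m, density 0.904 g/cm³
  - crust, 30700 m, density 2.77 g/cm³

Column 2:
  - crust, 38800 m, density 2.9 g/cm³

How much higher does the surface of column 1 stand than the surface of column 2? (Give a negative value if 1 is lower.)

For any compensation level in the mantle, the mantle terms cancel and isostasy reduces to e = (Σt_1 − Σt_2) − (Σ(ρt)_1 − Σ(ρt)_2) / ρ_m.
Σt_1 = 31780 m; Σt_2 = 38800 m; Σ(ρt)_1 = 86015.32; Σ(ρt)_2 = 112520 (in m·g/cm³).
e = (31780 − 38800) − (86015.32 − 112520) / 3.21 = 1240 m.

1240 m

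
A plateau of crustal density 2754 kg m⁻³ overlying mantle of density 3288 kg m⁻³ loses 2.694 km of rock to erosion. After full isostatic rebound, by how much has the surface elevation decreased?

Rebound u = e ρ_c/ρ_m = 2.694 km × 2754/3288 = 2.256 km.
Net surface drop = e − u = 2.694 km − 2.256 km = e (ρ_m − ρ_c)/ρ_m = 0.438 km.

0.438 km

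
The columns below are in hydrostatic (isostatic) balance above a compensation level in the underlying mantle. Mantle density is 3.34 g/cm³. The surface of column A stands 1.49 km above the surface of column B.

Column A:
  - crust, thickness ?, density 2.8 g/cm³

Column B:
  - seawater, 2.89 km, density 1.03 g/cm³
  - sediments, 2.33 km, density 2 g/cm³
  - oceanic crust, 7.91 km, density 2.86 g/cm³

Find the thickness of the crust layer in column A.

34.4 km

Take the compensation level at the base of the deeper column (depth z_c below the surface of column A) and equate Σ ρ_i t_i down to z_c; mantle fills any gap and the z_c terms cancel.
Column A: x×2.8 + (z_c − 0 − x)×3.34
Column B: 1.49×0 + 2.89×1.03 + 2.33×2 + 7.91×2.86 + (z_c − 1.49 − 13.13)×3.34
The z_c×3.34 term appears on both sides and cancels. Collect the known terms of each column as K = Σ(ρt)_known − 3.34 × (depth of known layers): K_A = 0 − 3.34×0 = 0; K_B = 30.2593 − 3.34×(1.49 + 13.13) = −18.5715.
Balance: K_A − x×(3.34 − 2.8) = K_B, so x = (K_A − K_B)/(3.34 − 2.8) = 18.5715/0.54 = 34.4 km.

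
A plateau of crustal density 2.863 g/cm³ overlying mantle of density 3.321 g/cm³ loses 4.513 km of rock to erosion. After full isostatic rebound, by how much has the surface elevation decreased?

0.622 km

Rebound u = e ρ_c/ρ_m = 4.513 km × 2.863/3.321 = 3.891 km.
Net surface drop = e − u = 4.513 km − 3.891 km = e (ρ_m − ρ_c)/ρ_m = 0.622 km.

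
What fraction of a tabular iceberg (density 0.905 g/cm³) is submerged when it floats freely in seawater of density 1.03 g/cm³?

Submerged fraction = ρ_obj/ρ_fluid = 0.905/1.03 = 0.879.

0.879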